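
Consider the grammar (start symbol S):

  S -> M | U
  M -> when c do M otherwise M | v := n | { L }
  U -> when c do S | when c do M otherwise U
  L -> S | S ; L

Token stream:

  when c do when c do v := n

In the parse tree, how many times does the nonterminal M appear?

[S [U when c do [S [U when c do [S [M v := n]]]]]]

1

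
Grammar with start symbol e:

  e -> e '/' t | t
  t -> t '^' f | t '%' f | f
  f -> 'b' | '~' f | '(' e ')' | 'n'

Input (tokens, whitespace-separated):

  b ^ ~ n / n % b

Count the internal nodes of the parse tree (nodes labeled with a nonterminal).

[e [e [t [t [f b]] ^ [f ~ [f n]]]] / [t [t [f n]] % [f b]]]

11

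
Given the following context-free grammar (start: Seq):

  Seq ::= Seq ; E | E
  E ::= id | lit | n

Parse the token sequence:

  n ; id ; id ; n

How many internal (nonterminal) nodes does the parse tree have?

[Seq [Seq [Seq [Seq [E n]] ; [E id]] ; [E id]] ; [E n]]

8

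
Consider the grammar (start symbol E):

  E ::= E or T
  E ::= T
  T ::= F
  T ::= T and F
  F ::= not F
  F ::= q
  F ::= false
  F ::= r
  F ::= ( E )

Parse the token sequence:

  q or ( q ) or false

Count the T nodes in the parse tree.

4

[E [E [E [T [F q]]] or [T [F ( [E [T [F q]]] )]]] or [T [F false]]]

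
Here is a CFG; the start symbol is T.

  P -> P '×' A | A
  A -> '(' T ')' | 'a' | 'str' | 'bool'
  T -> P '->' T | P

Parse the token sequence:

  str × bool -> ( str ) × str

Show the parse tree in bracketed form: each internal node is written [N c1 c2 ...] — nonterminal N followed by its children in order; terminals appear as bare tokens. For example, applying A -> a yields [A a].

T
P -> T
P × A -> T
A × A -> T
str × A -> T
str × bool -> T
str × bool -> P
str × bool -> P × A
str × bool -> A × A
str × bool -> ( T ) × A
str × bool -> ( P ) × A
str × bool -> ( A ) × A
str × bool -> ( str ) × A
str × bool -> ( str ) × str

[T [P [P [A str]] × [A bool]] -> [T [P [P [A ( [T [P [A str]]] )]] × [A str]]]]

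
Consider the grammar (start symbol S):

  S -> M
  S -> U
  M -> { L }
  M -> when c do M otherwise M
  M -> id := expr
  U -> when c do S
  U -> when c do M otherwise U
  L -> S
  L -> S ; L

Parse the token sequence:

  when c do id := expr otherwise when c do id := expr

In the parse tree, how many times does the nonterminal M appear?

[S [U when c do [M id := expr] otherwise [U when c do [S [M id := expr]]]]]

2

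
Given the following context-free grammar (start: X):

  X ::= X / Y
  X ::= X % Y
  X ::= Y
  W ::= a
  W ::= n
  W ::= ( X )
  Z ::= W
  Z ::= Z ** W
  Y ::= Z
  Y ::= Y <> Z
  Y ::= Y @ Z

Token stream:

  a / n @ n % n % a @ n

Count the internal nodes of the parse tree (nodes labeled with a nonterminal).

[X [X [X [X [Y [Z [W a]]]] / [Y [Y [Z [W n]]] @ [Z [W n]]]] % [Y [Z [W n]]]] % [Y [Y [Z [W a]]] @ [Z [W n]]]]

22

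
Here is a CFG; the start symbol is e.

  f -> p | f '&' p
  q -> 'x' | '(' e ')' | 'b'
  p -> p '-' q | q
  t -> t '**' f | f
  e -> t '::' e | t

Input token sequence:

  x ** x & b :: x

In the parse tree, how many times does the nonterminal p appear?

[e [t [t [f [p [q x]]]] ** [f [f [p [q x]]] & [p [q b]]]] :: [e [t [f [p [q x]]]]]]

4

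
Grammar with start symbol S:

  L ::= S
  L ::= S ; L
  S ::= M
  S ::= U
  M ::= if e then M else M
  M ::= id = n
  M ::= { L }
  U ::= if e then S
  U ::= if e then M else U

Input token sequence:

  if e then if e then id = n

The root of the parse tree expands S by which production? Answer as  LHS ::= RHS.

[S [U if e then [S [U if e then [S [M id = n]]]]]]

S ::= U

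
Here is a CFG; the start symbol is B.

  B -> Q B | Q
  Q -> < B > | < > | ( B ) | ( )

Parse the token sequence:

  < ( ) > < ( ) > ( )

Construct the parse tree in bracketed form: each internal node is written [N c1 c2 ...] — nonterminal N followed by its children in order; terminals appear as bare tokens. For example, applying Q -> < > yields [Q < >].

B
Q B
< B > B
< Q > B
< ( ) > B
< ( ) > Q B
< ( ) > < B > B
< ( ) > < Q > B
< ( ) > < ( ) > B
< ( ) > < ( ) > Q
< ( ) > < ( ) > ( )

[B [Q < [B [Q ( )]] >] [B [Q < [B [Q ( )]] >] [B [Q ( )]]]]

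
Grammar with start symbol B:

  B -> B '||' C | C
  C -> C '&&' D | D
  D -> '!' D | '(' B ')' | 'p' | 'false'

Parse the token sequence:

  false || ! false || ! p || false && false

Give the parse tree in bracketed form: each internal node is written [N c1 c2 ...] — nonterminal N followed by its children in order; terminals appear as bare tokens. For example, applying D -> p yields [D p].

[B [B [B [B [C [D false]]] || [C [D ! [D false]]]] || [C [D ! [D p]]]] || [C [C [D false]] && [D false]]]

B
B || C
B || C || C
B || C || C || C
C || C || C || C
D || C || C || C
false || C || C || C
false || D || C || C
false || ! D || C || C
false || ! false || C || C
false || ! false || D || C
false || ! false || ! D || C
false || ! false || ! p || C
false || ! false || ! p || C && D
false || ! false || ! p || D && D
false || ! false || ! p || false && D
false || ! false || ! p || false && false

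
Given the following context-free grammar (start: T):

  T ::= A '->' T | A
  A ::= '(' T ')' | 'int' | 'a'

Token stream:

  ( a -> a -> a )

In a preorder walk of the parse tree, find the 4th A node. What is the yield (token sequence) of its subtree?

a

[T [A ( [T [A a] -> [T [A a] -> [T [A a]]]] )]]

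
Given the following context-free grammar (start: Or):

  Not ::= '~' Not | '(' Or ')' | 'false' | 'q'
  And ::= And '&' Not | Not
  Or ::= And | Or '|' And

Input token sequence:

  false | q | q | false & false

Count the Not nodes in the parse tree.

5

[Or [Or [Or [Or [And [Not false]]] | [And [Not q]]] | [And [Not q]]] | [And [And [Not false]] & [Not false]]]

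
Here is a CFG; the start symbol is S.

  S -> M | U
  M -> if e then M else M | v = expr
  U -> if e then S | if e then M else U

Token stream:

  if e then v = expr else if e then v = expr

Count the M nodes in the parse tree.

2

[S [U if e then [M v = expr] else [U if e then [S [M v = expr]]]]]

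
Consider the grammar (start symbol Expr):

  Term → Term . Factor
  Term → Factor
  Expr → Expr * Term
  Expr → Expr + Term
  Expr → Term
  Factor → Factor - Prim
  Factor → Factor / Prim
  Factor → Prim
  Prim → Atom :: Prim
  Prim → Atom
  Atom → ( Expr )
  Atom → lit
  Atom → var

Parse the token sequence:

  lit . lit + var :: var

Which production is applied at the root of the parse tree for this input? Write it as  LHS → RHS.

Expr → Expr + Term

[Expr [Expr [Term [Term [Factor [Prim [Atom lit]]]] . [Factor [Prim [Atom lit]]]]] + [Term [Factor [Prim [Atom var] :: [Prim [Atom var]]]]]]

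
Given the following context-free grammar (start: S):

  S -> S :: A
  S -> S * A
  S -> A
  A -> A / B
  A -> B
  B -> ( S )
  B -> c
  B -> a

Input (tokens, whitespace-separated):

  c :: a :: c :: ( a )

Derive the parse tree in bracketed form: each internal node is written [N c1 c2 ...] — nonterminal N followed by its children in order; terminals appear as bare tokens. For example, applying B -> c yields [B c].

[S [S [S [S [A [B c]]] :: [A [B a]]] :: [A [B c]]] :: [A [B ( [S [A [B a]]] )]]]

S
S :: A
S :: A :: A
S :: A :: A :: A
A :: A :: A :: A
B :: A :: A :: A
c :: A :: A :: A
c :: B :: A :: A
c :: a :: A :: A
c :: a :: B :: A
c :: a :: c :: A
c :: a :: c :: B
c :: a :: c :: ( S )
c :: a :: c :: ( A )
c :: a :: c :: ( B )
c :: a :: c :: ( a )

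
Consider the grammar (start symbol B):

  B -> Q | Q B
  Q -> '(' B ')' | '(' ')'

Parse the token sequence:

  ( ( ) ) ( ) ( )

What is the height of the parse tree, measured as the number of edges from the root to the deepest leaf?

[B [Q ( [B [Q ( )]] )] [B [Q ( )] [B [Q ( )]]]]

4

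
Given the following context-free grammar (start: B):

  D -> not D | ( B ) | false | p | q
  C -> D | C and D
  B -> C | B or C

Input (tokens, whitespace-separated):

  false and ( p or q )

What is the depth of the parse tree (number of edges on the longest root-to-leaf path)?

[B [C [C [D false]] and [D ( [B [B [C [D p]]] or [C [D q]]] )]]]

7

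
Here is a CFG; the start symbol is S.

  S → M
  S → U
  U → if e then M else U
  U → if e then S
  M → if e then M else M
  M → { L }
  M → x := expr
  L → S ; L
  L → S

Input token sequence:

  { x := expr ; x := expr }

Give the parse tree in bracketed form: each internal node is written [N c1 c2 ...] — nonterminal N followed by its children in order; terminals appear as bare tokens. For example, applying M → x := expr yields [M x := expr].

[S [M { [L [S [M x := expr]] ; [L [S [M x := expr]]]] }]]

S
M
{ L }
{ S ; L }
{ M ; L }
{ x := expr ; L }
{ x := expr ; S }
{ x := expr ; M }
{ x := expr ; x := expr }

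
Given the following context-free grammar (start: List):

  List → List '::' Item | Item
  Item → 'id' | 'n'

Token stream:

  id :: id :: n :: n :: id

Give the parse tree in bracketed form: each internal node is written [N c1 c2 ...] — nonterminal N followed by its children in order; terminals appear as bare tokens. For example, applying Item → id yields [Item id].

List
List :: Item
List :: Item :: Item
List :: Item :: Item :: Item
List :: Item :: Item :: Item :: Item
Item :: Item :: Item :: Item :: Item
id :: Item :: Item :: Item :: Item
id :: id :: Item :: Item :: Item
id :: id :: n :: Item :: Item
id :: id :: n :: n :: Item
id :: id :: n :: n :: id

[List [List [List [List [List [Item id]] :: [Item id]] :: [Item n]] :: [Item n]] :: [Item id]]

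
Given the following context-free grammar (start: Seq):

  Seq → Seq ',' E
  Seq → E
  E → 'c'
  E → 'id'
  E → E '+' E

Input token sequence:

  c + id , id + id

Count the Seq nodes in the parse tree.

2

[Seq [Seq [E [E c] + [E id]]] , [E [E id] + [E id]]]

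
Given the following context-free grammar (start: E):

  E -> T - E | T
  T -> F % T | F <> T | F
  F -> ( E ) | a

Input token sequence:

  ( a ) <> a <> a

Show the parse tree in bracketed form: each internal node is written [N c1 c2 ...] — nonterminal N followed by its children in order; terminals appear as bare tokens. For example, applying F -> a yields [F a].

E
T
F <> T
( E ) <> T
( T ) <> T
( F ) <> T
( a ) <> T
( a ) <> F <> T
( a ) <> a <> T
( a ) <> a <> F
( a ) <> a <> a

[E [T [F ( [E [T [F a]]] )] <> [T [F a] <> [T [F a]]]]]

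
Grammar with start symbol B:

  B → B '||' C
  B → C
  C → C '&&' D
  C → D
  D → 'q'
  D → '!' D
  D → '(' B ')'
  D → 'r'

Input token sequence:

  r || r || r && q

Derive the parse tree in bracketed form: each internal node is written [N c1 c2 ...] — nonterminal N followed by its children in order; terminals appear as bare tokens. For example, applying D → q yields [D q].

[B [B [B [C [D r]]] || [C [D r]]] || [C [C [D r]] && [D q]]]

B
B || C
B || C || C
C || C || C
D || C || C
r || C || C
r || D || C
r || r || C
r || r || C && D
r || r || D && D
r || r || r && D
r || r || r && q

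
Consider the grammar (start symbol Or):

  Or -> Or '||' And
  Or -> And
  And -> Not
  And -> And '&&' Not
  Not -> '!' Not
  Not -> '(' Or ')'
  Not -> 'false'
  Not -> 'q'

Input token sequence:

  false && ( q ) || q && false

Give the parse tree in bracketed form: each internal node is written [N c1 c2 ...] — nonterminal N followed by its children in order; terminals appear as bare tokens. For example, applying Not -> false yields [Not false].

[Or [Or [And [And [Not false]] && [Not ( [Or [And [Not q]]] )]]] || [And [And [Not q]] && [Not false]]]

Or
Or || And
And || And
And && Not || And
Not && Not || And
false && Not || And
false && ( Or ) || And
false && ( And ) || And
false && ( Not ) || And
false && ( q ) || And
false && ( q ) || And && Not
false && ( q ) || Not && Not
false && ( q ) || q && Not
false && ( q ) || q && false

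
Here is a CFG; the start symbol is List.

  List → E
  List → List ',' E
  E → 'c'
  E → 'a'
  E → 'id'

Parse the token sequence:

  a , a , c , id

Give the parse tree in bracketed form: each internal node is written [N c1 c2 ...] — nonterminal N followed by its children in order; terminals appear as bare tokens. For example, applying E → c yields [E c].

[List [List [List [List [E a]] , [E a]] , [E c]] , [E id]]

List
List , E
List , E , E
List , E , E , E
E , E , E , E
a , E , E , E
a , a , E , E
a , a , c , E
a , a , c , id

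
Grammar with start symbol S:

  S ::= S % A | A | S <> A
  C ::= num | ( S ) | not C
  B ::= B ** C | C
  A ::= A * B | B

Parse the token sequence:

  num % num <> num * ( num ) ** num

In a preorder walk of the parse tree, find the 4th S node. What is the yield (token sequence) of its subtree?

num

[S [S [S [A [B [C num]]]] % [A [B [C num]]]] <> [A [A [B [C num]]] * [B [B [C ( [S [A [B [C num]]]] )]] ** [C num]]]]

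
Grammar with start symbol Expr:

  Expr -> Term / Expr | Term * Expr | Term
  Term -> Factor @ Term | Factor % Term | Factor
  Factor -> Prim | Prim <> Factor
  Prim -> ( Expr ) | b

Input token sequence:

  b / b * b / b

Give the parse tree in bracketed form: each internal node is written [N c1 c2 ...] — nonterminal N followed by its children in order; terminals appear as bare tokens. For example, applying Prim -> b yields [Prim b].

[Expr [Term [Factor [Prim b]]] / [Expr [Term [Factor [Prim b]]] * [Expr [Term [Factor [Prim b]]] / [Expr [Term [Factor [Prim b]]]]]]]

Expr
Term / Expr
Factor / Expr
Prim / Expr
b / Expr
b / Term * Expr
b / Factor * Expr
b / Prim * Expr
b / b * Expr
b / b * Term / Expr
b / b * Factor / Expr
b / b * Prim / Expr
b / b * b / Expr
b / b * b / Term
b / b * b / Factor
b / b * b / Prim
b / b * b / b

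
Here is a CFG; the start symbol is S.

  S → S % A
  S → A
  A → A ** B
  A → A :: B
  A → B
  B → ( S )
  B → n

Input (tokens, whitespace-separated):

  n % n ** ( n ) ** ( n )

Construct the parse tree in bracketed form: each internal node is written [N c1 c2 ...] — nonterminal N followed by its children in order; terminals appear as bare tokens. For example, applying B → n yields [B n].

[S [S [A [B n]]] % [A [A [A [B n]] ** [B ( [S [A [B n]]] )]] ** [B ( [S [A [B n]]] )]]]

S
S % A
A % A
B % A
n % A
n % A ** B
n % A ** B ** B
n % B ** B ** B
n % n ** B ** B
n % n ** ( S ) ** B
n % n ** ( A ) ** B
n % n ** ( B ) ** B
n % n ** ( n ) ** B
n % n ** ( n ) ** ( S )
n % n ** ( n ) ** ( A )
n % n ** ( n ) ** ( B )
n % n ** ( n ) ** ( n )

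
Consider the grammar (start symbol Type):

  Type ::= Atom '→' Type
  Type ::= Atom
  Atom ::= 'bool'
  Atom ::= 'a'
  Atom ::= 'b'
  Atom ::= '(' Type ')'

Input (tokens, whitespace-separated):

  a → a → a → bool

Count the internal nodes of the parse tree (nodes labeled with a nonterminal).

[Type [Atom a] → [Type [Atom a] → [Type [Atom a] → [Type [Atom bool]]]]]

8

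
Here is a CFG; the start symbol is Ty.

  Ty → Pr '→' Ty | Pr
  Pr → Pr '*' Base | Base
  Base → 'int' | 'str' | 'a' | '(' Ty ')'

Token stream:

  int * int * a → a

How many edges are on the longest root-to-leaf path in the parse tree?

5

[Ty [Pr [Pr [Pr [Base int]] * [Base int]] * [Base a]] → [Ty [Pr [Base a]]]]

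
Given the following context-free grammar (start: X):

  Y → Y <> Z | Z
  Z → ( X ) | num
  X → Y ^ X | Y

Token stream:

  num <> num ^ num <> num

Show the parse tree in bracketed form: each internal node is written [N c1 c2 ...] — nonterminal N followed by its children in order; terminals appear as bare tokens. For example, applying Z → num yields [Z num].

X
Y ^ X
Y <> Z ^ X
Z <> Z ^ X
num <> Z ^ X
num <> num ^ X
num <> num ^ Y
num <> num ^ Y <> Z
num <> num ^ Z <> Z
num <> num ^ num <> Z
num <> num ^ num <> num

[X [Y [Y [Z num]] <> [Z num]] ^ [X [Y [Y [Z num]] <> [Z num]]]]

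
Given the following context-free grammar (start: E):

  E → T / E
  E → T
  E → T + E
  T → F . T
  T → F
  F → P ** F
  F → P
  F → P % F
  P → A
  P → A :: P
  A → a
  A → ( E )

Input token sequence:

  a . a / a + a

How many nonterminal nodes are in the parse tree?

19

[E [T [F [P [A a]]] . [T [F [P [A a]]]]] / [E [T [F [P [A a]]]] + [E [T [F [P [A a]]]]]]]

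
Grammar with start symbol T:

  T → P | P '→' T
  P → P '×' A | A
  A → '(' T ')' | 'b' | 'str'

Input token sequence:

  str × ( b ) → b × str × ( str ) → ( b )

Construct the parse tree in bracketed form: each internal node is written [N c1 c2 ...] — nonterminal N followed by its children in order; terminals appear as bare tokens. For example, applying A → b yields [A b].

[T [P [P [A str]] × [A ( [T [P [A b]]] )]] → [T [P [P [P [A b]] × [A str]] × [A ( [T [P [A str]]] )]] → [T [P [A ( [T [P [A b]]] )]]]]]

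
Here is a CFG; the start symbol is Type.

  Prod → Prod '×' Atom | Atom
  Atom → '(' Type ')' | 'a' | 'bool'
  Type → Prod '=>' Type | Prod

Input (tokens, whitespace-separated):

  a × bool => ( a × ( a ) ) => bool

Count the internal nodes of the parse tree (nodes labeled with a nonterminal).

19

[Type [Prod [Prod [Atom a]] × [Atom bool]] => [Type [Prod [Atom ( [Type [Prod [Prod [Atom a]] × [Atom ( [Type [Prod [Atom a]]] )]]] )]] => [Type [Prod [Atom bool]]]]]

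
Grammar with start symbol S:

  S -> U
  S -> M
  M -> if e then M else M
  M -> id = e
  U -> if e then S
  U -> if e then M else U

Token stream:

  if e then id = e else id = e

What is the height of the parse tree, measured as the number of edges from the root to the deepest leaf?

[S [M if e then [M id = e] else [M id = e]]]

3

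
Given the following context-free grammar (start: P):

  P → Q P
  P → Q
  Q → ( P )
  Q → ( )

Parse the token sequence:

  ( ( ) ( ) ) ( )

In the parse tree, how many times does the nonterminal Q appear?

[P [Q ( [P [Q ( )] [P [Q ( )]]] )] [P [Q ( )]]]

4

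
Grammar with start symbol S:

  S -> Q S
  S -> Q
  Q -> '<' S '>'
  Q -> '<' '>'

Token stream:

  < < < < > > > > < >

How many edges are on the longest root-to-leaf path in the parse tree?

[S [Q < [S [Q < [S [Q < [S [Q < >]] >]] >]] >] [S [Q < >]]]

8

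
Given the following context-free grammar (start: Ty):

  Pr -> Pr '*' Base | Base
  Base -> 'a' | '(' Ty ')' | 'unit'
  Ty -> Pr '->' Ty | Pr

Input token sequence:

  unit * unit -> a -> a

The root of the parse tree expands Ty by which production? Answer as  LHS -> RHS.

Ty -> Pr '->' Ty

[Ty [Pr [Pr [Base unit]] * [Base unit]] -> [Ty [Pr [Base a]] -> [Ty [Pr [Base a]]]]]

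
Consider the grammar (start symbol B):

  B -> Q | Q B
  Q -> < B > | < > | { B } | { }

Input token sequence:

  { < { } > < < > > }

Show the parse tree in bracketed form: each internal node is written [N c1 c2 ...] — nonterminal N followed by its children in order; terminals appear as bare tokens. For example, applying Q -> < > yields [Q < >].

[B [Q { [B [Q < [B [Q { }]] >] [B [Q < [B [Q < >]] >]]] }]]

B
Q
{ B }
{ Q B }
{ < B > B }
{ < Q > B }
{ < { } > B }
{ < { } > Q }
{ < { } > < B > }
{ < { } > < Q > }
{ < { } > < < > > }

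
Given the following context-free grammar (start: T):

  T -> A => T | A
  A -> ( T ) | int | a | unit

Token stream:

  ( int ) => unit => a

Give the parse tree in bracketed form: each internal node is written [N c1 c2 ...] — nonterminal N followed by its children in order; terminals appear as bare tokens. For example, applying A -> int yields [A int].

T
A => T
( T ) => T
( A ) => T
( int ) => T
( int ) => A => T
( int ) => unit => T
( int ) => unit => A
( int ) => unit => a

[T [A ( [T [A int]] )] => [T [A unit] => [T [A a]]]]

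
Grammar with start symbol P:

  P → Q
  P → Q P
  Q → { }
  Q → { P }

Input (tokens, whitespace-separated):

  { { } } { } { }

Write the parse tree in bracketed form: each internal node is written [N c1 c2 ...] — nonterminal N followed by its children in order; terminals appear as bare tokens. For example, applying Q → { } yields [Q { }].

P
Q P
{ P } P
{ Q } P
{ { } } P
{ { } } Q P
{ { } } { } P
{ { } } { } Q
{ { } } { } { }

[P [Q { [P [Q { }]] }] [P [Q { }] [P [Q { }]]]]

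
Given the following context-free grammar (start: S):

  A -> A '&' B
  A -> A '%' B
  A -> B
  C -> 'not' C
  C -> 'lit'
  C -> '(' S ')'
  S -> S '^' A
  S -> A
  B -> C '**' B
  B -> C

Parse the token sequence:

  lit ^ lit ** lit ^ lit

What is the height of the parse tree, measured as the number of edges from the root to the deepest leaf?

[S [S [S [A [B [C lit]]]] ^ [A [B [C lit] ** [B [C lit]]]]] ^ [A [B [C lit]]]]

6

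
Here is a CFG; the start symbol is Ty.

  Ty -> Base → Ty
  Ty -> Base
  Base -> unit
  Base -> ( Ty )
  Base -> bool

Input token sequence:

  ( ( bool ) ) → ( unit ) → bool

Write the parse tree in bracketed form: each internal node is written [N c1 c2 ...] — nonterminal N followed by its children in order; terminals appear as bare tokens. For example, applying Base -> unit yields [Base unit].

[Ty [Base ( [Ty [Base ( [Ty [Base bool]] )]] )] → [Ty [Base ( [Ty [Base unit]] )] → [Ty [Base bool]]]]

Ty
Base → Ty
( Ty ) → Ty
( Base ) → Ty
( ( Ty ) ) → Ty
( ( Base ) ) → Ty
( ( bool ) ) → Ty
( ( bool ) ) → Base → Ty
( ( bool ) ) → ( Ty ) → Ty
( ( bool ) ) → ( Base ) → Ty
( ( bool ) ) → ( unit ) → Ty
( ( bool ) ) → ( unit ) → Base
( ( bool ) ) → ( unit ) → bool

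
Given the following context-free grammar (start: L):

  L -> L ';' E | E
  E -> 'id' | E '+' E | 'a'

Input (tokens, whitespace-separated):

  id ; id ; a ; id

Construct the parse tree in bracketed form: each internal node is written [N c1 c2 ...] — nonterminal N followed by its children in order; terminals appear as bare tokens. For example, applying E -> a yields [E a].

[L [L [L [L [E id]] ; [E id]] ; [E a]] ; [E id]]

L
L ; E
L ; E ; E
L ; E ; E ; E
E ; E ; E ; E
id ; E ; E ; E
id ; id ; E ; E
id ; id ; a ; E
id ; id ; a ; id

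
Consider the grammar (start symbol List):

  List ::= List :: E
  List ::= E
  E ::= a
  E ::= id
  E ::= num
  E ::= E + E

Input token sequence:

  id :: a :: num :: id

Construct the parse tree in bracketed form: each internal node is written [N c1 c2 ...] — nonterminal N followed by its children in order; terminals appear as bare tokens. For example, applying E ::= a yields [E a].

[List [List [List [List [E id]] :: [E a]] :: [E num]] :: [E id]]

List
List :: E
List :: E :: E
List :: E :: E :: E
E :: E :: E :: E
id :: E :: E :: E
id :: a :: E :: E
id :: a :: num :: E
id :: a :: num :: id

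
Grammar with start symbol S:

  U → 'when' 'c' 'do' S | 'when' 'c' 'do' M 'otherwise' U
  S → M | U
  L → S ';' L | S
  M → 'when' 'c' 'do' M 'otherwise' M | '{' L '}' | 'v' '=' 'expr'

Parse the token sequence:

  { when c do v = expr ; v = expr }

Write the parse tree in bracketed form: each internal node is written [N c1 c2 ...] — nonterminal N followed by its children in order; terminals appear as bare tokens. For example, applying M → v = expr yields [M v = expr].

[S [M { [L [S [U when c do [S [M v = expr]]]] ; [L [S [M v = expr]]]] }]]

S
M
{ L }
{ S ; L }
{ U ; L }
{ when c do S ; L }
{ when c do M ; L }
{ when c do v = expr ; L }
{ when c do v = expr ; S }
{ when c do v = expr ; M }
{ when c do v = expr ; v = expr }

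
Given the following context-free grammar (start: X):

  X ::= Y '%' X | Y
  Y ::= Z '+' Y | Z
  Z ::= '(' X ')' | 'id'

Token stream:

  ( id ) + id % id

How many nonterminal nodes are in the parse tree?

11

[X [Y [Z ( [X [Y [Z id]]] )] + [Y [Z id]]] % [X [Y [Z id]]]]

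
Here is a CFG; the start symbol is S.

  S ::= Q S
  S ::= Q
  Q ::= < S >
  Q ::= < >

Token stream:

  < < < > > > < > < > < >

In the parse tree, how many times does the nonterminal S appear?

6

[S [Q < [S [Q < [S [Q < >]] >]] >] [S [Q < >] [S [Q < >] [S [Q < >]]]]]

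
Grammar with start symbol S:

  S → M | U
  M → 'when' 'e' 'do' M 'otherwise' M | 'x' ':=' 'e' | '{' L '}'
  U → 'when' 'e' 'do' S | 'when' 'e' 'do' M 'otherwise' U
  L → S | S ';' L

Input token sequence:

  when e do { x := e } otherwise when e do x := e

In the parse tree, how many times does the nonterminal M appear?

[S [U when e do [M { [L [S [M x := e]]] }] otherwise [U when e do [S [M x := e]]]]]

3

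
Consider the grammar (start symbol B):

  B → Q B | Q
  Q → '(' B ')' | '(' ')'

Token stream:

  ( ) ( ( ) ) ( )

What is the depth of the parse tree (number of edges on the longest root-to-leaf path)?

[B [Q ( )] [B [Q ( [B [Q ( )]] )] [B [Q ( )]]]]

5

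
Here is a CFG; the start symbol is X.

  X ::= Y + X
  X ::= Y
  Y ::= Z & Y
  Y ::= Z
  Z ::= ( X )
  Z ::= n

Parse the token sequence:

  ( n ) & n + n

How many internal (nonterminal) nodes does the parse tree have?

[X [Y [Z ( [X [Y [Z n]]] )] & [Y [Z n]]] + [X [Y [Z n]]]]

11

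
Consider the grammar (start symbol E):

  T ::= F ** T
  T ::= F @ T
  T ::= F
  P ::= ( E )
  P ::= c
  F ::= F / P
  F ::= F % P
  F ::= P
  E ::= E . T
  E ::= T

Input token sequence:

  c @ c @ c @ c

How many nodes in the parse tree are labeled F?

[E [T [F [P c]] @ [T [F [P c]] @ [T [F [P c]] @ [T [F [P c]]]]]]]

4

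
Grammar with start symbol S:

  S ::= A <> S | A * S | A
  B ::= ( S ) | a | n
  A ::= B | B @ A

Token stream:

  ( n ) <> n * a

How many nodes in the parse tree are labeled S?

[S [A [B ( [S [A [B n]]] )]] <> [S [A [B n]] * [S [A [B a]]]]]

4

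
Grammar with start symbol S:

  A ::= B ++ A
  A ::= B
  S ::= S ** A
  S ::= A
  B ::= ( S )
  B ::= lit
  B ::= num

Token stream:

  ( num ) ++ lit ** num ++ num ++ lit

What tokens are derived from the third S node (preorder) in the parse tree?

num

[S [S [A [B ( [S [A [B num]]] )] ++ [A [B lit]]]] ** [A [B num] ++ [A [B num] ++ [A [B lit]]]]]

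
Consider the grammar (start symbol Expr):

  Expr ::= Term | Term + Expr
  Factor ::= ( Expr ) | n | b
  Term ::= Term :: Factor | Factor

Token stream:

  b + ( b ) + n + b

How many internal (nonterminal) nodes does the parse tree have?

[Expr [Term [Factor b]] + [Expr [Term [Factor ( [Expr [Term [Factor b]]] )]] + [Expr [Term [Factor n]] + [Expr [Term [Factor b]]]]]]

15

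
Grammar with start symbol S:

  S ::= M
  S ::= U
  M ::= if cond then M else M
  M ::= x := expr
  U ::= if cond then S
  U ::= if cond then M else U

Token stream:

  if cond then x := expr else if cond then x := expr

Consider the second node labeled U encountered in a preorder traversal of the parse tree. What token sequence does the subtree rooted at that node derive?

if cond then x := expr

[S [U if cond then [M x := expr] else [U if cond then [S [M x := expr]]]]]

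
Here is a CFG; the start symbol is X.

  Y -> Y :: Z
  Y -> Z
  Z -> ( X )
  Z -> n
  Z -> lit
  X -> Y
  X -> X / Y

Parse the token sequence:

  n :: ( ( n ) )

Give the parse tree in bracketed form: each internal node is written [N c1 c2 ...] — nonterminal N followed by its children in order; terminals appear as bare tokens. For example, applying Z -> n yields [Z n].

X
Y
Y :: Z
Z :: Z
n :: Z
n :: ( X )
n :: ( Y )
n :: ( Z )
n :: ( ( X ) )
n :: ( ( Y ) )
n :: ( ( Z ) )
n :: ( ( n ) )

[X [Y [Y [Z n]] :: [Z ( [X [Y [Z ( [X [Y [Z n]]] )]]] )]]]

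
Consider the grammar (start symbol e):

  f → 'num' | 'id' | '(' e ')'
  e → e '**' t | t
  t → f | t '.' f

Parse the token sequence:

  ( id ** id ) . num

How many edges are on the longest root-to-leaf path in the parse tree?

8

[e [t [t [f ( [e [e [t [f id]]] ** [t [f id]]] )]] . [f num]]]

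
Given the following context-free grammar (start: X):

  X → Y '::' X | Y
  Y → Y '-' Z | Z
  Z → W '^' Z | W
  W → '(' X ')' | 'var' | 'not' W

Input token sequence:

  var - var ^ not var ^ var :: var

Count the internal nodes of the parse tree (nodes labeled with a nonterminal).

[X [Y [Y [Z [W var]]] - [Z [W var] ^ [Z [W not [W var]] ^ [Z [W var]]]]] :: [X [Y [Z [W var]]]]]

16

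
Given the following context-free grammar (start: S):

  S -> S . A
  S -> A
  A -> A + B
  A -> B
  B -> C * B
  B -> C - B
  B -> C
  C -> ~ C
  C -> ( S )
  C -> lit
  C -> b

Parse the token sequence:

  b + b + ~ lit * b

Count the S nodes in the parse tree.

1

[S [A [A [A [B [C b]]] + [B [C b]]] + [B [C ~ [C lit]] * [B [C b]]]]]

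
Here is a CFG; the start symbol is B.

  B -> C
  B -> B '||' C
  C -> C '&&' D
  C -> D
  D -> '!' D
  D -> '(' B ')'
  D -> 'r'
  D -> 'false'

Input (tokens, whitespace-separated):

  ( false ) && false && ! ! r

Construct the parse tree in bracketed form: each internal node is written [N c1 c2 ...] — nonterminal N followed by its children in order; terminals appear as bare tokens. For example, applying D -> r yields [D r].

[B [C [C [C [D ( [B [C [D false]]] )]] && [D false]] && [D ! [D ! [D r]]]]]

B
C
C && D
C && D && D
D && D && D
( B ) && D && D
( C ) && D && D
( D ) && D && D
( false ) && D && D
( false ) && false && D
( false ) && false && ! D
( false ) && false && ! ! D
( false ) && false && ! ! r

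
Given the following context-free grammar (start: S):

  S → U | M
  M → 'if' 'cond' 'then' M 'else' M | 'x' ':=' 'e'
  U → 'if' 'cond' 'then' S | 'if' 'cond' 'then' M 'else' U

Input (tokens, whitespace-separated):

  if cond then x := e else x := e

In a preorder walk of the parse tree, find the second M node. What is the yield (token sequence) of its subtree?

x := e

[S [M if cond then [M x := e] else [M x := e]]]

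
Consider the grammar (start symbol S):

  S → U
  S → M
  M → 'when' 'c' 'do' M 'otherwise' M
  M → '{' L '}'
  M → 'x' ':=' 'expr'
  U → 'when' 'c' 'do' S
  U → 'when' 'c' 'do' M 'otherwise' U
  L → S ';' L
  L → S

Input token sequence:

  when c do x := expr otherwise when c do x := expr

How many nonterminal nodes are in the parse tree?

6

[S [U when c do [M x := expr] otherwise [U when c do [S [M x := expr]]]]]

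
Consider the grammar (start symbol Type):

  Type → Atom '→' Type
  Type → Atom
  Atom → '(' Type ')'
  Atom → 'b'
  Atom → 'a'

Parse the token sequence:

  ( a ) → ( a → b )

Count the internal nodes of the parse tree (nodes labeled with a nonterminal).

[Type [Atom ( [Type [Atom a]] )] → [Type [Atom ( [Type [Atom a] → [Type [Atom b]]] )]]]

10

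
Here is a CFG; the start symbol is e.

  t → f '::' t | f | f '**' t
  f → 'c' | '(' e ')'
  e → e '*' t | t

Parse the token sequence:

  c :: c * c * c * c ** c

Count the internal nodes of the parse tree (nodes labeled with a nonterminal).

[e [e [e [e [t [f c] :: [t [f c]]]] * [t [f c]]] * [t [f c]]] * [t [f c] ** [t [f c]]]]

16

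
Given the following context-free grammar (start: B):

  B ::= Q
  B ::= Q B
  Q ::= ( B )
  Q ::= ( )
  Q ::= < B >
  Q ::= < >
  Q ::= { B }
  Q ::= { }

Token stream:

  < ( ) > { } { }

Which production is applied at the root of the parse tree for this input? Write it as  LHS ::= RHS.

B ::= Q B

[B [Q < [B [Q ( )]] >] [B [Q { }] [B [Q { }]]]]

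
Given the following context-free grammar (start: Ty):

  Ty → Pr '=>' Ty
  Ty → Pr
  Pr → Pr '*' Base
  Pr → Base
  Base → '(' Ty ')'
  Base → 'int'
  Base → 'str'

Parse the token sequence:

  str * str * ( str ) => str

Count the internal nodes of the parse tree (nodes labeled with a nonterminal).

13

[Ty [Pr [Pr [Pr [Base str]] * [Base str]] * [Base ( [Ty [Pr [Base str]]] )]] => [Ty [Pr [Base str]]]]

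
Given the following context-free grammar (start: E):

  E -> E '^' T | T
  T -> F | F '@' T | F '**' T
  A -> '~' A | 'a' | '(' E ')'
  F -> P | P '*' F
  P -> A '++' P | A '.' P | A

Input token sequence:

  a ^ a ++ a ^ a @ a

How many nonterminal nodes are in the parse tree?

[E [E [E [T [F [P [A a]]]]] ^ [T [F [P [A a] ++ [P [A a]]]]]] ^ [T [F [P [A a]]] @ [T [F [P [A a]]]]]]

21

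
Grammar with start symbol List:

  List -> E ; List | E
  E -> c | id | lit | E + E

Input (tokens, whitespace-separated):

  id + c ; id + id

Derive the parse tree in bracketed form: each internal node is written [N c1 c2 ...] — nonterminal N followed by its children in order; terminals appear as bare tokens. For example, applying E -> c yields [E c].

[List [E [E id] + [E c]] ; [List [E [E id] + [E id]]]]

List
E ; List
E + E ; List
id + E ; List
id + c ; List
id + c ; E
id + c ; E + E
id + c ; id + E
id + c ; id + id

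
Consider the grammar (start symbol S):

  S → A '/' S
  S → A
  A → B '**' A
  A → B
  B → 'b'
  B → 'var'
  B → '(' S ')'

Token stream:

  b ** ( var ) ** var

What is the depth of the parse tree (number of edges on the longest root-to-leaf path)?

[S [A [B b] ** [A [B ( [S [A [B var]]] )] ** [A [B var]]]]]

7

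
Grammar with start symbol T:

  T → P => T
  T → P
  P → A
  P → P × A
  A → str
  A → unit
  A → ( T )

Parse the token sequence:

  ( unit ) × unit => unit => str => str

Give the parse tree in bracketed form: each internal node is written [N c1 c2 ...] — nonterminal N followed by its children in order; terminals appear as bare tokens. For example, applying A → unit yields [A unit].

[T [P [P [A ( [T [P [A unit]]] )]] × [A unit]] => [T [P [A unit]] => [T [P [A str]] => [T [P [A str]]]]]]

T
P => T
P × A => T
A × A => T
( T ) × A => T
( P ) × A => T
( A ) × A => T
( unit ) × A => T
( unit ) × unit => T
( unit ) × unit => P => T
( unit ) × unit => A => T
( unit ) × unit => unit => T
( unit ) × unit => unit => P => T
( unit ) × unit => unit => A => T
( unit ) × unit => unit => str => T
( unit ) × unit => unit => str => P
( unit ) × unit => unit => str => A
( unit ) × unit => unit => str => str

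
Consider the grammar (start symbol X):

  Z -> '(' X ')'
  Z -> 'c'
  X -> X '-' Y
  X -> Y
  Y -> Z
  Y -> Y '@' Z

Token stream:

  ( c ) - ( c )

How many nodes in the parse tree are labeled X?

[X [X [Y [Z ( [X [Y [Z c]]] )]]] - [Y [Z ( [X [Y [Z c]]] )]]]

4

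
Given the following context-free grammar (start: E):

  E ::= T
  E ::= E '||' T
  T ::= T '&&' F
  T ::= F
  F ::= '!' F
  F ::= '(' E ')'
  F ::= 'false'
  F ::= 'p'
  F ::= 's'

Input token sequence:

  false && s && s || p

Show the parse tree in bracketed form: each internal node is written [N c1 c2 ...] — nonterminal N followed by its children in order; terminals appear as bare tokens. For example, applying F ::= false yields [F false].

E
E || T
T || T
T && F || T
T && F && F || T
F && F && F || T
false && F && F || T
false && s && F || T
false && s && s || T
false && s && s || F
false && s && s || p

[E [E [T [T [T [F false]] && [F s]] && [F s]]] || [T [F p]]]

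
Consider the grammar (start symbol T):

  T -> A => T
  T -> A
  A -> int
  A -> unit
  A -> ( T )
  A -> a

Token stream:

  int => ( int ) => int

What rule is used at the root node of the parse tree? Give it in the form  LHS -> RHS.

T -> A => T

[T [A int] => [T [A ( [T [A int]] )] => [T [A int]]]]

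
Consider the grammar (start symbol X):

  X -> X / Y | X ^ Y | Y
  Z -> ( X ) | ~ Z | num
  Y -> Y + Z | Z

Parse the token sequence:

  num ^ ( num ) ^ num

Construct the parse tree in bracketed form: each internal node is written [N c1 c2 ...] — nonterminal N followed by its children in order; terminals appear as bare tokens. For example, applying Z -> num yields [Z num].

X
X ^ Y
X ^ Y ^ Y
Y ^ Y ^ Y
Z ^ Y ^ Y
num ^ Y ^ Y
num ^ Z ^ Y
num ^ ( X ) ^ Y
num ^ ( Y ) ^ Y
num ^ ( Z ) ^ Y
num ^ ( num ) ^ Y
num ^ ( num ) ^ Z
num ^ ( num ) ^ num

[X [X [X [Y [Z num]]] ^ [Y [Z ( [X [Y [Z num]]] )]]] ^ [Y [Z num]]]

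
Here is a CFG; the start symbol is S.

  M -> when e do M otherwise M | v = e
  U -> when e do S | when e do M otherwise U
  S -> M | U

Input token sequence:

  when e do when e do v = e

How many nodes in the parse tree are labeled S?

[S [U when e do [S [U when e do [S [M v = e]]]]]]

3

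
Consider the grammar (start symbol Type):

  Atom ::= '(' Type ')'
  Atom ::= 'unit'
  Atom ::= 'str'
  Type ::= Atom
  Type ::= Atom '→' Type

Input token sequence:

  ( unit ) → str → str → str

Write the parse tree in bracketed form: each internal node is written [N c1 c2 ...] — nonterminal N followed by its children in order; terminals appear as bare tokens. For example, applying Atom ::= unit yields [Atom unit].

Type
Atom → Type
( Type ) → Type
( Atom ) → Type
( unit ) → Type
( unit ) → Atom → Type
( unit ) → str → Type
( unit ) → str → Atom → Type
( unit ) → str → str → Type
( unit ) → str → str → Atom
( unit ) → str → str → str

[Type [Atom ( [Type [Atom unit]] )] → [Type [Atom str] → [Type [Atom str] → [Type [Atom str]]]]]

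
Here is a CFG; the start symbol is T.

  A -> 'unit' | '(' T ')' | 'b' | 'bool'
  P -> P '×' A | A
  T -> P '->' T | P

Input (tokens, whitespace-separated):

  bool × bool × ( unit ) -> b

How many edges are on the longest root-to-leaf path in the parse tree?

[T [P [P [P [A bool]] × [A bool]] × [A ( [T [P [A unit]]] )]] -> [T [P [A b]]]]

6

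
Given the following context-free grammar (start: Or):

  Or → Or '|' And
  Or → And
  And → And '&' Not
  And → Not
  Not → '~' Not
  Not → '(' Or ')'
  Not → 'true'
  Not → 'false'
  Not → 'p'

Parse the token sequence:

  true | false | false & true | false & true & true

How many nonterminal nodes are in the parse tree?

18

[Or [Or [Or [Or [And [Not true]]] | [And [Not false]]] | [And [And [Not false]] & [Not true]]] | [And [And [And [Not false]] & [Not true]] & [Not true]]]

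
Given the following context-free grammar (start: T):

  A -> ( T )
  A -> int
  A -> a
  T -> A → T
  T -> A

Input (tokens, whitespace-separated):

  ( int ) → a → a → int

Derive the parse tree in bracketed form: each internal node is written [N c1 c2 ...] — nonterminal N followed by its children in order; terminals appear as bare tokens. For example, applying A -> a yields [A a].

[T [A ( [T [A int]] )] → [T [A a] → [T [A a] → [T [A int]]]]]

T
A → T
( T ) → T
( A ) → T
( int ) → T
( int ) → A → T
( int ) → a → T
( int ) → a → A → T
( int ) → a → a → T
( int ) → a → a → A
( int ) → a → a → int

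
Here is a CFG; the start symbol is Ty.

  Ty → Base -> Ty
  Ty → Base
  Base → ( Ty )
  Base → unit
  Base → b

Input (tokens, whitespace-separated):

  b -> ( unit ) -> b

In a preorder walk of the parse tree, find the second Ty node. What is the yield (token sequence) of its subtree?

[Ty [Base b] -> [Ty [Base ( [Ty [Base unit]] )] -> [Ty [Base b]]]]

( unit ) -> b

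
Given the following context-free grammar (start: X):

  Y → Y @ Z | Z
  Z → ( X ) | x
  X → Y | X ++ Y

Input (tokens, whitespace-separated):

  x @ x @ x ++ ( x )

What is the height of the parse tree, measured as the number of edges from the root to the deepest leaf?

[X [X [Y [Y [Y [Z x]] @ [Z x]] @ [Z x]]] ++ [Y [Z ( [X [Y [Z x]]] )]]]

6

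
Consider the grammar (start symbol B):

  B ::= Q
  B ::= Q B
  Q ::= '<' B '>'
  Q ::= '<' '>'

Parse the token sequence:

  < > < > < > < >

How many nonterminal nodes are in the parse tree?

[B [Q < >] [B [Q < >] [B [Q < >] [B [Q < >]]]]]

8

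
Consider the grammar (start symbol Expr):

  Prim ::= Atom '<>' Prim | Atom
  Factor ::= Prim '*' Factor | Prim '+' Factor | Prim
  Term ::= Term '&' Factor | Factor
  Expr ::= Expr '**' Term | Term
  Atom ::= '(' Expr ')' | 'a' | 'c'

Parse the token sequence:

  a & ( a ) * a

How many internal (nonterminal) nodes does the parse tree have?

17

[Expr [Term [Term [Factor [Prim [Atom a]]]] & [Factor [Prim [Atom ( [Expr [Term [Factor [Prim [Atom a]]]]] )]] * [Factor [Prim [Atom a]]]]]]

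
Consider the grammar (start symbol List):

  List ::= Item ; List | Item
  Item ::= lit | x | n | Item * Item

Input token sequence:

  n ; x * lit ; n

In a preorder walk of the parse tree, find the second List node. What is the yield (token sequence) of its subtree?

[List [Item n] ; [List [Item [Item x] * [Item lit]] ; [List [Item n]]]]

x * lit ; n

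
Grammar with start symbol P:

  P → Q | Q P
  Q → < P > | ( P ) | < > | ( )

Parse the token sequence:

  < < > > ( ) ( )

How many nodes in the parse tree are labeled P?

[P [Q < [P [Q < >]] >] [P [Q ( )] [P [Q ( )]]]]

4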